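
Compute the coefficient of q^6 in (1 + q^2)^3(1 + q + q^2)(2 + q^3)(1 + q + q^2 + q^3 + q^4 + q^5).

(1 + q^2)^3 has coefficients 1,0,3,0,3,0,1 for degrees 0…6.
(1 + q + q^2) has coefficients 1,1,1,0,0,0,0 for degrees 0…6.
Multiplying by (2 + q^3) gives running coefficients 2,2,2,1,1,1,0 for degrees 0…6.
Finally multiplying by (1 + q + q^2 + q^3 + q^4 + q^5), the product of all factors after the first has coefficients 2,4,6,7,8,9,7 for degrees 0…6.
[q^6] = 1·7 + 3·8 + 3·6 + 1·2 = 51.

51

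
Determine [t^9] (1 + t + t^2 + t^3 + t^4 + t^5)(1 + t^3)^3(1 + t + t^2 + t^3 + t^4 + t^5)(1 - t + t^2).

(1 + t + t^2 + t^3 + t^4 + t^5) has coefficients 1,1,1,1,1,1 for degrees 0…5.
(1 + t^3)^3 has coefficients 1,0,0,3,0,0,3,0,0,1 for degrees 0…9.
Multiplying by (1 + t + t^2 + t^3 + t^4 + t^5) gives running coefficients 1,1,1,4,4,4,6,6,6,4 for degrees 0…9.
Finally multiplying by (1 - t + t^2), the product of all factors after the first has coefficients 1,0,1,4,1,4,6,4,6,4 for degrees 0…9.
[t^9] = 1·4 + 1·6 + 1·4 + 1·6 + 1·4 + 1·1 = 25.

25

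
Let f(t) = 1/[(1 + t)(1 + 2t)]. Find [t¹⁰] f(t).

The denominator gives the recurrence a_n = −3a_(n−1) − 2a_(n−2) for n ≥ 2; the numerator fixes a_0 = 1, a_1 = -3.
Iterating: 1, -3, 7, -15, 31, -63, 127, -255, 511, -1023, 2047, so a_10 = 2047.

2047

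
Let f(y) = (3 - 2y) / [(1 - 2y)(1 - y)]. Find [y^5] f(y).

127

Partial fractions give a closed form: a_n = (4)·2^n + (-1)·1^n.
At n = 5: a_5 = 127.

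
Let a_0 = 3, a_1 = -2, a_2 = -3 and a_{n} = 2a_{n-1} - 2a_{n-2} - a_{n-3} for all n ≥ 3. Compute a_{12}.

The ordinary generating function has denominator 1 - 2y + 2y^2 + y^3.
Iterating the recurrence: a_0,…,a_{12} = 3, -2, -3, -5, -2, 9, 27, 38, 13, -77, -218, -295, -77.

-77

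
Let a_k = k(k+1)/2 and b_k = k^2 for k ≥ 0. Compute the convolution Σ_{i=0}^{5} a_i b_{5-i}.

77

Write out a_i and b_{5-i} for i = 0,…,5 and sum the products.
Σ = 0·25 + 1·16 + 3·9 + 6·4 + 10·1 + 15·0 = 77.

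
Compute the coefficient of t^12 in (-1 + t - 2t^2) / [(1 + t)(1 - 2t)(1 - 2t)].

-35044

The denominator gives the recurrence a_n = 3a_(n−1) − 4a_(n−3) for n ≥ 3; the numerator fixes a_0 = -1, a_1 = -2, a_2 = -8.
Iterating: -1, -2, -8, -20, -52, -124, -292, -668, -1508, -3356, -7396, -16156, -35044, so a_12 = -35044.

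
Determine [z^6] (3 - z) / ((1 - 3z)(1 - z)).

Partial fractions give a closed form: a_n = (4)·3^n + (-1)·1^n.
At n = 6: a_6 = 2915.

2915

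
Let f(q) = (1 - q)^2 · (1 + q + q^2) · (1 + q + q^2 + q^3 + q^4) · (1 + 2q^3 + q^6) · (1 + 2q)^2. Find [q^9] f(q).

-5

(1 - q)^2 has coefficients 1,-2,1 for degrees 0…2.
(1 + q + q^2) has coefficients 1,1,1,0,0,0,0,0,0,0 for degrees 0…9.
Multiplying by (1 + q + q^2 + q^3 + q^4) gives running coefficients 1,2,3,3,3,2,1,0,0,0 for degrees 0…9.
Multiplying by (1 + 2q^3 + q^6) gives running coefficients 1,2,3,5,7,8,8,8,7,5 for degrees 0…9.
Finally multiplying by (1 + 2q)^2, the product of all factors after the first has coefficients 1,6,15,25,39,56,68,72,71,65 for degrees 0…9.
[q^9] = 1·65 − 2·71 + 1·72 = -5.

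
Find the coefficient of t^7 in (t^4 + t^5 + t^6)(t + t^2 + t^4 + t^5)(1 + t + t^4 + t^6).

(t^4 + t^5 + t^6) has coefficients 0,0,0,0,1,1,1 for degrees 0…6.
(t + t^2 + t^4 + t^5) has coefficients 0,1,1,0,1,1,0,0 for degrees 0…7.
Finally multiplying by (1 + t + t^4 + t^6), the product of all factors after the first has coefficients 0,1,2,1,1,3,2,1 for degrees 0…7.
[t^7] = 1·1 + 1·2 + 1·1 = 4.

4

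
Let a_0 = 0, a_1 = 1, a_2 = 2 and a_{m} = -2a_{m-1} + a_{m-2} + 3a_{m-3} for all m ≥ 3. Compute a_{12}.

The ordinary generating function has denominator 1 + 2y - y^2 - 3y^3.
Iterating the recurrence: a_0,…,a_{12} = 0, 1, 2, -3, 11, -19, 40, -66, 115, -176, 269, -369, 479.

479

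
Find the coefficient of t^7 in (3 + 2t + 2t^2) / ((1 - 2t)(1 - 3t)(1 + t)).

Partial fractions give a closed form: a_n = (-6)·2^n + (35/4)·3^n + (1/4)·(-1)^n.
At n = 7: a_7 = 18368.

18368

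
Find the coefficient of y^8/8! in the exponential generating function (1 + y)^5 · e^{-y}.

The EGF product rule gives c_8 = Σ_{k_1+k_2=8} C(8; k_1,k_2) · ∏ g_i(k_i), where (1+y)^5 gives the falling factorial (5)_k; e^{-y} gives (-1)^k.
g_1(k) for k = 0…8: 1, 5, 20, 60, 120, 120, 0, 0, 0.
g_2(k) for k = 0…8: 1, -1, 1, -1, 1, -1, 1, -1, 1.
c_8 = Σ_k C(8,k)·g_1(k)·g_2(8−k) = 1·1·1 + 8·5·(-1) + 28·20·1 + 56·60·(-1) + 70·120·1 + 56·120·(-1) = 1 − 40 + 560 − 3360 + 8400 − 6720 = -1159.

-1159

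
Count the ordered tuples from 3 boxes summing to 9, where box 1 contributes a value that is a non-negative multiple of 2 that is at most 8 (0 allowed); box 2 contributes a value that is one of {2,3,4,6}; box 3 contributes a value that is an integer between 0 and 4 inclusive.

9

The generating function for the choices is (1 + t^2 + t^4 + t^6 + t^8)·(t^2 + t^3 + t^4 + t^6)·(1 + t + t^2 + t^3 + t^4); the count is [t^9].
(1 + t^2 + t^4 + t^6 + t^8) has coefficients 1,0,1,0,1,0,1,0,1 for degrees 0…8.
(t^2 + t^3 + t^4 + t^6) has coefficients 0,0,1,1,1,0,1,0,0,0 for degrees 0…9.
Finally multiplying by (1 + t + t^2 + t^3 + t^4), the product of all factors after the first has coefficients 0,0,1,2,3,3,4,3,2,1 for degrees 0…9.
[t^9] = 1·1 + 1·3 + 1·3 + 1·2 + 1·0 = 9.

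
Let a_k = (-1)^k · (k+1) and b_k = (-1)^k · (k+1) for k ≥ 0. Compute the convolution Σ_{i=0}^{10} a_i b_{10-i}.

286

The convolution is the x^10 coefficient of A(x)B(x).
Σ = 1·11 − 2·(-10) + 3·9 − 4·(-8) + 5·7 − 6·(-6) + 7·5 − 8·(-4) + 9·3 − 10·(-2) + 11·1 = 286.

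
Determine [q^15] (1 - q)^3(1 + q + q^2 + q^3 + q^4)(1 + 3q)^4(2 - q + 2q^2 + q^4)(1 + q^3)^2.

(1 - q)^3 has coefficients 1,-3,3,-1 for degrees 0…3.
(1 + q + q^2 + q^3 + q^4) has coefficients 1,1,1,1,1,0,0,0,0,0,0,0,0,0,0,0 for degrees 0…15.
Multiplying by (1 + 3q)^4 gives running coefficients 1,13,67,175,256,255,243,189,81,0,0,0,0,0,0,0 for degrees 0…15.
Multiplying by (2 - q + 2q^2 + q^4) gives running coefficients 2,25,123,309,472,617,810,820,715,552,405,189,81,0,0,0 for degrees 0…15.
Finally multiplying by (1 + q^3)^2, the product of all factors after the first has coefficients 2,25,123,313,522,863,1430,1789,2072,2481,2517,2236,1995,1630,1093,714 for degrees 0…15.
[q^15] = 1·714 − 3·1093 + 3·1630 − 1·1995 = 330.

330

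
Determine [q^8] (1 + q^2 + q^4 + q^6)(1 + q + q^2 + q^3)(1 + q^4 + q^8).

4

(1 + q^2 + q^4 + q^6) has coefficients 1,0,1,0,1,0,1 for degrees 0…6.
(1 + q + q^2 + q^3) has coefficients 1,1,1,1,0,0,0,0,0 for degrees 0…8.
Finally multiplying by (1 + q^4 + q^8), the product of all factors after the first has coefficients 1,1,1,1,1,1,1,1,1 for degrees 0…8.
[q^8] = 1·1 + 1·1 + 1·1 + 1·1 = 4.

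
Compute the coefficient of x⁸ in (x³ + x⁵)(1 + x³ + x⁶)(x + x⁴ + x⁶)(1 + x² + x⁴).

(x³ + x⁵) has coefficients 0,0,0,1,0,1 for degrees 0…5.
(1 + x³ + x⁶) has coefficients 1,0,0,1,0,0,1,0,0 for degrees 0…8.
Multiplying by (x + x⁴ + x⁶) gives running coefficients 0,1,0,0,2,0,1,2,0 for degrees 0…8.
Finally multiplying by (1 + x² + x⁴), the product of all factors after the first has coefficients 0,1,0,1,2,1,3,2,3 for degrees 0…8.
[x⁸] = 1·1 + 1·1 = 2.

2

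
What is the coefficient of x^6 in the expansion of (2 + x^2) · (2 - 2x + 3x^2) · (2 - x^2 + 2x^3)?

-7

(2 + x^2) has coefficients 2,0,1 for degrees 0…2.
(2 - 2x + 3x^2) has coefficients 2,-2,3,0,0,0,0 for degrees 0…6.
Finally multiplying by (2 - x^2 + 2x^3), the product of all factors after the first has coefficients 4,-4,4,6,-7,6,0 for degrees 0…6.
[x^6] = 2·0 + 1·(-7) = -7.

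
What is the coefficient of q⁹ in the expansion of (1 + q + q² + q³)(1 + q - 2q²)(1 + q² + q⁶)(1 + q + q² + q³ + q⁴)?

-2

(1 + q + q² + q³) has coefficients 1,1,1,1 for degrees 0…3.
(1 + q - 2q²) has coefficients 1,1,-2,0,0,0,0,0,0,0 for degrees 0…9.
Multiplying by (1 + q² + q⁶) gives running coefficients 1,1,-1,1,-2,0,1,1,-2,0 for degrees 0…9.
Finally multiplying by (1 + q + q² + q³ + q⁴), the product of all factors after the first has coefficients 1,2,1,2,0,-1,-1,1,-2,0 for degrees 0…9.
[q⁹] = 1·0 + 1·(-2) + 1·1 + 1·(-1) = -2.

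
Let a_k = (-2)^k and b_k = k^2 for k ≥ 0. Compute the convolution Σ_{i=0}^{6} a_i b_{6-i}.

Write out a_i and b_{6-i} for i = 0,…,6 and sum the products.
Σ = 1·36 − 2·25 + 4·16 − 8·9 + 16·4 − 32·1 + 64·0 = 10.

10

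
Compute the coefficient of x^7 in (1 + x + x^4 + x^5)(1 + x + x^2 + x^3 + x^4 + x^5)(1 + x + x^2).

9

(1 + x + x^4 + x^5) has coefficients 1,1,0,0,1,1 for degrees 0…5.
(1 + x + x^2 + x^3 + x^4 + x^5) has coefficients 1,1,1,1,1,1,0,0 for degrees 0…7.
Finally multiplying by (1 + x + x^2), the product of all factors after the first has coefficients 1,2,3,3,3,3,2,1 for degrees 0…7.
[x^7] = 1·1 + 1·2 + 1·3 + 1·3 = 9.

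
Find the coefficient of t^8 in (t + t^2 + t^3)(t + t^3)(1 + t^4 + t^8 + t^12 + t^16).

2

(t + t^2 + t^3) has coefficients 0,1,1,1 for degrees 0…3.
(t + t^3) has coefficients 0,1,0,1,0,0,0,0,0 for degrees 0…8.
Finally multiplying by (1 + t^4 + t^8 + t^12 + t^16), the product of all factors after the first has coefficients 0,1,0,1,0,1,0,1,0 for degrees 0…8.
[t^8] = 1·1 + 1·0 + 1·1 = 2.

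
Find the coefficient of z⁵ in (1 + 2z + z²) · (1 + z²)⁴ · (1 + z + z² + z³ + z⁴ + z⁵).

(1 + 2z + z²) has coefficients 1,2,1 for degrees 0…2.
(1 + z²)⁴ has coefficients 1,0,4,0,6,0 for degrees 0…5.
Finally multiplying by (1 + z + z² + z³ + z⁴ + z⁵), the product of all factors after the first has coefficients 1,1,5,5,11,11 for degrees 0…5.
[z⁵] = 1·11 + 2·11 + 1·5 = 38.

38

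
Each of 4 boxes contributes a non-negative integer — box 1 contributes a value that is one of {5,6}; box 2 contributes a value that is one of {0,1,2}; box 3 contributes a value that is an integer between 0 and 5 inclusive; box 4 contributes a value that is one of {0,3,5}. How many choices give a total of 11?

14

The generating function for the choices is (y⁵ + y⁶)·(1 + y + y²)·(1 + y + y² + y³ + y⁴ + y⁵)·(1 + y³ + y⁵); the count is [y¹¹].
(y⁵ + y⁶) has coefficients 0,0,0,0,0,1,1 for degrees 0…6.
(1 + y + y²) has coefficients 1,1,1,0,0,0,0,0,0,0,0,0 for degrees 0…11.
Multiplying by (1 + y + y² + y³ + y⁴ + y⁵) gives running coefficients 1,2,3,3,3,3,2,1,0,0,0,0 for degrees 0…11.
Finally multiplying by (1 + y³ + y⁵), the product of all factors after the first has coefficients 1,2,3,4,5,7,7,7,6,5,4,2 for degrees 0…11.
[y¹¹] = 1·7 + 1·7 = 14.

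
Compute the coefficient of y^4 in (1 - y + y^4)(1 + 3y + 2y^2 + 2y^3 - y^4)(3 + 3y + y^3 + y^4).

-3

(1 - y + y^4) has coefficients 1,-1,0,0,1 for degrees 0…4.
(1 + 3y + 2y^2 + 2y^3 - y^4) has coefficients 1,3,2,2,-1 for degrees 0…4.
Finally multiplying by (3 + 3y + y^3 + y^4), the product of all factors after the first has coefficients 3,12,15,13,7 for degrees 0…4.
[y^4] = 1·7 − 1·13 + 1·3 = -3.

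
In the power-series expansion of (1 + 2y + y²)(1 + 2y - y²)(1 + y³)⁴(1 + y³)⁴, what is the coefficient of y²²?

(1 + 2y + y²) has coefficients 1,2,1 for degrees 0…2.
(1 + 2y - y²) has coefficients 1,2,-1,0,0,0,0,0,0,0,0,0,0,0,0,0,0,0,0,0,0,0,0 for degrees 0…22.
Multiplying by (1 + y³)⁴ gives running coefficients 1,2,-1,4,8,-4,6,12,-6,4,8,-4,1,2,-1,0,0,0,0,0,0,0,0 for degrees 0…22.
Finally multiplying by (1 + y³)⁴, the product of all factors after the first has coefficients 1,2,-1,8,16,-8,28,56,-28,56,112,-56,70,140,-70,56,112,-56,28,56,-28,8,16 for degrees 0…22.
[y²²] = 1·16 + 2·8 + 1·(-28) = 4.

4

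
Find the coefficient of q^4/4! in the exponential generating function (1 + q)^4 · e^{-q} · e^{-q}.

The EGF product rule gives c_4 = Σ_{k_1+k_2+k_3=4} C(4; k_1,k_2,k_3) · ∏ g_i(k_i), where (1+q)^4 gives the falling factorial (4)_k; e^{-q} gives (-1)^k; e^{-q} gives (-1)^k.
g_1(k) for k = 0…4: 1, 4, 12, 24, 24.
g_2(k) for k = 0…4: 1, -1, 1, -1, 1.
g_3(k) for k = 0…4: 1, -1, 1, -1, 1.
First combine the last two factors: h(k) = Σ_j C(k,j)·g_2(j)·g_3(k−j) for k = 0…4: 1, -2, 4, -8, 16.
c_4 = Σ_k C(4,k)·g_1(k)·h(4−k) = 1·1·16 + 4·4·(-8) + 6·12·4 + 4·24·(-2) + 1·24·1 = 16 − 128 + 288 − 192 + 24 = 8.

8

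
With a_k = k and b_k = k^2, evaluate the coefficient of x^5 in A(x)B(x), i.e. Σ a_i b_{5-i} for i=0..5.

This is [x^5] in the product of the two ordinary generating functions.
Σ = 0·25 + 1·16 + 2·9 + 3·4 + 4·1 + 5·0 = 50.

50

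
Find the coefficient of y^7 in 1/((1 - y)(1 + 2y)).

-85

The denominator gives the recurrence a_n = −a_(n−1) + 2a_(n−2) for n ≥ 2; the numerator fixes a_0 = 1, a_1 = -1.
Iterating: 1, -1, 3, -5, 11, -21, 43, -85, so a_7 = -85.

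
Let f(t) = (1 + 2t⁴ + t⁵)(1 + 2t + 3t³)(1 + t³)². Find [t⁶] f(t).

(1 + 2t⁴ + t⁵) has coefficients 1,0,0,0,2,1 for degrees 0…5.
(1 + 2t + 3t³) has coefficients 1,2,0,3,0,0,0 for degrees 0…6.
Finally multiplying by (1 + t³)², the product of all factors after the first has coefficients 1,2,0,5,4,0,7 for degrees 0…6.
[t⁶] = 1·7 + 2·0 + 1·2 = 9.

9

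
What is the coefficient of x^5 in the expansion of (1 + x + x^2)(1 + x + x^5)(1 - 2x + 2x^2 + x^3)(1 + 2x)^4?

85

(1 + x + x^2) has coefficients 1,1,1 for degrees 0…2.
(1 + x + x^5) has coefficients 1,1,0,0,0,1 for degrees 0…5.
Multiplying by (1 - 2x + 2x^2 + x^3) gives running coefficients 1,-1,0,3,1,1 for degrees 0…5.
Finally multiplying by (1 + 2x)^4, the product of all factors after the first has coefficients 1,7,16,11,9,65 for degrees 0…5.
[x^5] = 1·65 + 1·9 + 1·11 = 85.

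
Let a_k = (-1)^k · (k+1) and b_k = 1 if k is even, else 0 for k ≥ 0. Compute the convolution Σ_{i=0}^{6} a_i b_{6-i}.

16

This is [x^6] in the product of the two ordinary generating functions.
Σ = 1·1 − 2·0 + 3·1 − 4·0 + 5·1 − 6·0 + 7·1 = 16.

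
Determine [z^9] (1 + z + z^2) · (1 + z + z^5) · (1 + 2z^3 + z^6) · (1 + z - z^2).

(1 + z + z^2) has coefficients 1,1,1 for degrees 0…2.
(1 + z + z^5) has coefficients 1,1,0,0,0,1,0,0,0,0 for degrees 0…9.
Multiplying by (1 + 2z^3 + z^6) gives running coefficients 1,1,0,2,2,1,1,1,2,0 for degrees 0…9.
Finally multiplying by (1 + z - z^2), the product of all factors after the first has coefficients 1,2,0,1,4,1,0,1,2,1 for degrees 0…9.
[z^9] = 1·1 + 1·2 + 1·1 = 4.

4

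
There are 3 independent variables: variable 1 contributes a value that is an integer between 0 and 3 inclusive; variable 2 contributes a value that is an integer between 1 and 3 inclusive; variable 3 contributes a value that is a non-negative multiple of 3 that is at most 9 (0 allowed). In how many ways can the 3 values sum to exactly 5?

4

The generating function for the choices is (1 + y + y² + y³)·(y + y² + y³)·(1 + y³ + y⁶ + y⁹); the count is [y⁵].
(1 + y + y² + y³) has coefficients 1,1,1,1 for degrees 0…3.
(y + y² + y³) has coefficients 0,1,1,1,0,0 for degrees 0…5.
Finally multiplying by (1 + y³ + y⁶ + y⁹), the product of all factors after the first has coefficients 0,1,1,1,1,1 for degrees 0…5.
[y⁵] = 1·1 + 1·1 + 1·1 + 1·1 = 4.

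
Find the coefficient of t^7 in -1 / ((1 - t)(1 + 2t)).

85

Partial fractions give a closed form: a_n = (-1/3)·1^n + (-2/3)·(-2)^n.
At n = 7: a_7 = 85.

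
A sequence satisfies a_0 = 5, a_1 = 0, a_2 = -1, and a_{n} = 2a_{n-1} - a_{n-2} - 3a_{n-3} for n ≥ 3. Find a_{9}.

The ordinary generating function has denominator 1 - 2z + z^2 + 3z^3.
Iterating the recurrence: a_0,…,a_{9} = 5, 0, -1, -17, -33, -46, -8, 129, 404, 703.

703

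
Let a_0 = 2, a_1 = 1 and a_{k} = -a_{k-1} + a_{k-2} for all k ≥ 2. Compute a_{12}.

34

The ordinary generating function has denominator 1 + y - y^2.
Iterating the recurrence: a_0,…,a_{12} = 2, 1, 1, 0, 1, -1, 2, -3, 5, -8, 13, -21, 34.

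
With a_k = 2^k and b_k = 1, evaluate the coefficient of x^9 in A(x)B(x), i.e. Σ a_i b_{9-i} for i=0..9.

1023

The convolution is the x^9 coefficient of A(x)B(x).
Σ = 1·1 + 2·1 + 4·1 + 8·1 + 16·1 + 32·1 + 64·1 + 128·1 + 256·1 + 512·1 = 1023.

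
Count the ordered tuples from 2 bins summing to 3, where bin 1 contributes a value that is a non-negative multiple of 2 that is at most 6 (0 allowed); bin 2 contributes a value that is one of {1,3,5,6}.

The generating function for the choices is (1 + z^2 + z^4 + z^6)·(z + z^3 + z^5 + z^6); the count is [z^3].
(1 + z^2 + z^4 + z^6) has coefficients 1,0,1,0 for degrees 0…3.
(z + z^3 + z^5 + z^6) has coefficients 0,1,0,1 for degrees 0…3.
[z^3] = 1·1 + 1·1 = 2.

2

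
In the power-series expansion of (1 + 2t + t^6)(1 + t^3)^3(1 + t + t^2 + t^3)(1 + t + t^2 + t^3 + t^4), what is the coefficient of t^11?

58

(1 + 2t + t^6) has coefficients 1,2,0,0,0,0,1 for degrees 0…6.
(1 + t^3)^3 has coefficients 1,0,0,3,0,0,3,0,0,1,0,0 for degrees 0…11.
Multiplying by (1 + t + t^2 + t^3) gives running coefficients 1,1,1,4,3,3,6,3,3,4,1,1 for degrees 0…11.
Finally multiplying by (1 + t + t^2 + t^3 + t^4), the product of all factors after the first has coefficients 1,2,3,7,10,12,17,19,18,19,17,12 for degrees 0…11.
[t^11] = 1·12 + 2·17 + 1·12 = 58.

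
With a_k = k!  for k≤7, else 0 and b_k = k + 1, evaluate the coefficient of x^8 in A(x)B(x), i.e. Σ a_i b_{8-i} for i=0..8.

12907

This is [x^8] in the product of the two ordinary generating functions.
Σ = 1·9 + 1·8 + 2·7 + 6·6 + 24·5 + 120·4 + 720·3 + 5040·2 + 0·1 = 12907.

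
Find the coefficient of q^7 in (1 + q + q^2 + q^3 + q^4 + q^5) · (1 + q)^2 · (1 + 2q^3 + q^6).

(1 + q + q^2 + q^3 + q^4 + q^5) has coefficients 1,1,1,1,1,1 for degrees 0…5.
(1 + q)^2 has coefficients 1,2,1,0,0,0,0,0 for degrees 0…7.
Finally multiplying by (1 + 2q^3 + q^6), the product of all factors after the first has coefficients 1,2,1,2,4,2,1,2 for degrees 0…7.
[q^7] = 1·2 + 1·1 + 1·2 + 1·4 + 1·2 + 1·1 = 12.

12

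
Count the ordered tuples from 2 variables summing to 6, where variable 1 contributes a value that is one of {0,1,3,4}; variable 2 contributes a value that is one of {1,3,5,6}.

3

The generating function for the choices is (1 + t + t³ + t⁴)·(t + t³ + t⁵ + t⁶); the count is [t⁶].
(1 + t + t³ + t⁴) has coefficients 1,1,0,1,1 for degrees 0…4.
(t + t³ + t⁵ + t⁶) has coefficients 0,1,0,1,0,1,1 for degrees 0…6.
[t⁶] = 1·1 + 1·1 + 1·1 + 1·0 = 3.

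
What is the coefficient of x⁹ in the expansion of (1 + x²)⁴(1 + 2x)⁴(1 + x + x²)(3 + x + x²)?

2900

(1 + x²)⁴ has coefficients 1,0,4,0,6,0,4,0,1 for degrees 0…8.
(1 + 2x)⁴ has coefficients 1,8,24,32,16,0,0,0,0,0 for degrees 0…9.
Multiplying by (1 + x + x²) gives running coefficients 1,9,33,64,72,48,16,0,0,0 for degrees 0…9.
Finally multiplying by (3 + x + x²), the product of all factors after the first has coefficients 3,28,109,234,313,280,168,64,16,0 for degrees 0…9.
[x⁹] = 1·0 + 4·64 + 6·280 + 4·234 + 1·28 = 2900.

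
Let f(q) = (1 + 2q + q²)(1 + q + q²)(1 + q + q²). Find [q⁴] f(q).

8

(1 + 2q + q²) has coefficients 1,2,1 for degrees 0…2.
(1 + q + q²) has coefficients 1,1,1,0,0 for degrees 0…4.
Finally multiplying by (1 + q + q²), the product of all factors after the first has coefficients 1,2,3,2,1 for degrees 0…4.
[q⁴] = 1·1 + 2·2 + 1·3 = 8.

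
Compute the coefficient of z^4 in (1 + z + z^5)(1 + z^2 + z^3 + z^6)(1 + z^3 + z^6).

2

(1 + z + z^5) has coefficients 1,1,0,0,0 for degrees 0…4.
(1 + z^2 + z^3 + z^6) has coefficients 1,0,1,1,0 for degrees 0…4.
Finally multiplying by (1 + z^3 + z^6), the product of all factors after the first has coefficients 1,0,1,2,0 for degrees 0…4.
[z^4] = 1·0 + 1·2 = 2.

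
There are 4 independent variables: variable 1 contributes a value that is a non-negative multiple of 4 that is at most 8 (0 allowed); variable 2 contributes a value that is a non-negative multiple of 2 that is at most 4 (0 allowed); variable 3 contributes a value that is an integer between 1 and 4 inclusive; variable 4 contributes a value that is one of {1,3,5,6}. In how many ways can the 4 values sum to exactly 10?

The generating function for the choices is (1 + z^4 + z^8)·(1 + z^2 + z^4)·(z + z^2 + z^3 + z^4)·(z + z^3 + z^5 + z^6); the count is [z^10].
(1 + z^4 + z^8) has coefficients 1,0,0,0,1,0,0,0,1 for degrees 0…8.
(1 + z^2 + z^4) has coefficients 1,0,1,0,1,0,0,0,0,0,0 for degrees 0…10.
Multiplying by (z + z^2 + z^3 + z^4) gives running coefficients 0,1,1,2,2,2,2,1,1,0,0 for degrees 0…10.
Finally multiplying by (z + z^3 + z^5 + z^6), the product of all factors after the first has coefficients 0,0,1,1,3,3,5,6,6,7,5 for degrees 0…10.
[z^10] = 1·5 + 1·5 + 1·1 = 11.

11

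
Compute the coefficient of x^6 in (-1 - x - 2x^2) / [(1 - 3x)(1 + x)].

The denominator gives the recurrence a_n = 2a_(n−1) + 3a_(n−2) for n ≥ 3; the numerator fixes a_0 = -1, a_1 = -3, a_2 = -11.
Iterating: -1, -3, -11, -31, -95, -283, -851, so a_6 = -851.

-851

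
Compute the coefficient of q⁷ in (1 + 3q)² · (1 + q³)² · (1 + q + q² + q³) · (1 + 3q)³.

(1 + 3q)² has coefficients 1,6,9 for degrees 0…2.
(1 + q³)² has coefficients 1,0,0,2,0,0,1,0 for degrees 0…7.
Multiplying by (1 + q + q² + q³) gives running coefficients 1,1,1,3,2,2,3,1 for degrees 0…7.
Finally multiplying by (1 + 3q)³, the product of all factors after the first has coefficients 1,10,37,66,83,128,156,136 for degrees 0…7.
[q⁷] = 1·136 + 6·156 + 9·128 = 2224.

2224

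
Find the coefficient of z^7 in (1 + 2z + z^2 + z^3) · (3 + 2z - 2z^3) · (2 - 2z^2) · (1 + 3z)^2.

(1 + 2z + z^2 + z^3) has coefficients 1,2,1,1 for degrees 0…3.
(3 + 2z - 2z^3) has coefficients 3,2,0,-2,0,0,0,0 for degrees 0…7.
Multiplying by (2 - 2z^2) gives running coefficients 6,4,-6,-8,0,4,0,0 for degrees 0…7.
Finally multiplying by (1 + 3z)^2, the product of all factors after the first has coefficients 6,40,72,-8,-102,-68,24,36 for degrees 0…7.
[z^7] = 1·36 + 2·24 + 1·(-68) + 1·(-102) = -86.

-86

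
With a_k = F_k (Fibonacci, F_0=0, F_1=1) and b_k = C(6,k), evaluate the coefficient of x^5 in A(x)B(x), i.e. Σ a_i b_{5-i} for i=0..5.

This is [x^5] in the product of the two ordinary generating functions.
Σ = 0·6 + 1·15 + 1·20 + 2·15 + 3·6 + 5·1 = 88.

88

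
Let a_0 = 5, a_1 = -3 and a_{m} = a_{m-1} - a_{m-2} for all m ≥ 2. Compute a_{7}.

-3

The ordinary generating function has denominator 1 - y + y^2.
Iterating the recurrence: a_0,…,a_{7} = 5, -3, -8, -5, 3, 8, 5, -3.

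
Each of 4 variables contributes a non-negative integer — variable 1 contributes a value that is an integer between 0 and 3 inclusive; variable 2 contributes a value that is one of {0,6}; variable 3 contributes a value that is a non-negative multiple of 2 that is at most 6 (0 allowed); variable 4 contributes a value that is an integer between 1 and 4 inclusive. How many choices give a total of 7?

The generating function for the choices is (1 + q + q^2 + q^3)·(1 + q^6)·(1 + q^2 + q^4 + q^6)·(q + q^2 + q^3 + q^4); the count is [q^7].
(1 + q + q^2 + q^3) has coefficients 1,1,1,1 for degrees 0…3.
(1 + q^6) has coefficients 1,0,0,0,0,0,1,0 for degrees 0…7.
Multiplying by (1 + q^2 + q^4 + q^6) gives running coefficients 1,0,1,0,1,0,2,0 for degrees 0…7.
Finally multiplying by (q + q^2 + q^3 + q^4), the product of all factors after the first has coefficients 0,1,1,2,2,2,2,3 for degrees 0…7.
[q^7] = 1·3 + 1·2 + 1·2 + 1·2 = 9.

9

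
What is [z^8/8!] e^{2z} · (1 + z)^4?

The EGF product rule gives c_8 = Σ_{k_1+k_2=8} C(8; k_1,k_2) · ∏ g_i(k_i), where e^{2z} gives (2)^k; (1+z)^4 gives the falling factorial (4)_k.
g_1(k) for k = 0…8: 1, 2, 4, 8, 16, 32, 64, 128, 256.
g_2(k) for k = 0…8: 1, 4, 12, 24, 24, 0, 0, 0, 0.
c_8 = Σ_k C(8,k)·g_1(k)·g_2(8−k) = 70·16·24 + 56·32·24 + 28·64·12 + 8·128·4 + 1·256·1 = 26880 + 43008 + 21504 + 4096 + 256 = 95744.

95744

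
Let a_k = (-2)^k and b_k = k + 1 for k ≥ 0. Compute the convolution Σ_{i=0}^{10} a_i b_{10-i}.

This is [x^10] in the product of the two ordinary generating functions.
Σ = 1·11 − 2·10 + 4·9 − 8·8 + 16·7 − 32·6 + 64·5 − 128·4 + 256·3 − 512·2 + 1024·1 = 459.

459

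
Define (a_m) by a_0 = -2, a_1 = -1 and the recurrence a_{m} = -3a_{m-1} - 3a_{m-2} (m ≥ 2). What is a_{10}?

The ordinary generating function has denominator 1 + 3y + 3y^2.
Iterating the recurrence: a_0,…,a_{10} = -2, -1, 9, -24, 45, -63, 54, 27, -243, 648, -1215.

-1215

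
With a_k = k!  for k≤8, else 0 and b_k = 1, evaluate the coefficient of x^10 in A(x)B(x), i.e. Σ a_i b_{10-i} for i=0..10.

This is [x^10] in the product of the two ordinary generating functions.
Σ = 1·1 + 1·1 + 2·1 + 6·1 + 24·1 + 120·1 + 720·1 + 5040·1 + 40320·1 + 0·1 + 0·1 = 46234.

46234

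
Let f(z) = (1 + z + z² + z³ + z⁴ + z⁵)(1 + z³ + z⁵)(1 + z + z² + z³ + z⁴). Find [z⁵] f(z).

9

(1 + z + z² + z³ + z⁴ + z⁵) has coefficients 1,1,1,1,1,1 for degrees 0…5.
(1 + z³ + z⁵) has coefficients 1,0,0,1,0,1 for degrees 0…5.
Finally multiplying by (1 + z + z² + z³ + z⁴), the product of all factors after the first has coefficients 1,1,1,2,2,2 for degrees 0…5.
[z⁵] = 1·2 + 1·2 + 1·2 + 1·1 + 1·1 + 1·1 = 9.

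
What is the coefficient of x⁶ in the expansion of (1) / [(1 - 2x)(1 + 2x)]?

The denominator gives the recurrence a_n = 4a_(n−2) for n ≥ 2; the numerator fixes a_0 = 1, a_1 = 0.
Iterating: 1, 0, 4, 0, 16, 0, 64, so a_6 = 64.

64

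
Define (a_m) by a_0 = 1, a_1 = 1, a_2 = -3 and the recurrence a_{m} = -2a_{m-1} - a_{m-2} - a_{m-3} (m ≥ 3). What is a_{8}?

-61

The ordinary generating function has denominator 1 + 2q + q^2 + q^3.
Iterating the recurrence: a_0,…,a_{8} = 1, 1, -3, 4, -6, 11, -20, 35, -61.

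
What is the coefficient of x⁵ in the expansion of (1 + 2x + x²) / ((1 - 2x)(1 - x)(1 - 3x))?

Partial fractions give a closed form: a_n = (-9)·2^n + (2)·1^n + (8)·3^n.
At n = 5: a_5 = 1658.

1658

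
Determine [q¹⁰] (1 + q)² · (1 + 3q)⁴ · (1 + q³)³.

1067

(1 + q)² has coefficients 1,2,1 for degrees 0…2.
(1 + 3q)⁴ has coefficients 1,12,54,108,81,0,0,0,0,0,0 for degrees 0…10.
Finally multiplying by (1 + q³)³, the product of all factors after the first has coefficients 1,12,54,111,117,162,327,279,162,325,255 for degrees 0…10.
[q¹⁰] = 1·255 + 2·325 + 1·162 = 1067.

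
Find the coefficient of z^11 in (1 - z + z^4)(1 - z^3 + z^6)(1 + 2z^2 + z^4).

(1 - z + z^4) has coefficients 1,-1,0,0,1 for degrees 0…4.
(1 - z^3 + z^6) has coefficients 1,0,0,-1,0,0,1,0,0,0,0,0 for degrees 0…11.
Finally multiplying by (1 + 2z^2 + z^4), the product of all factors after the first has coefficients 1,0,2,-1,1,-2,1,-1,2,0,1,0 for degrees 0…11.
[z^11] = 1·0 − 1·1 + 1·(-1) = -2.

-2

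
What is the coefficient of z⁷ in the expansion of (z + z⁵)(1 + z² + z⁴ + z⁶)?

2

(z + z⁵) has coefficients 0,1,0,0,0,1 for degrees 0…5.
(1 + z² + z⁴ + z⁶) has coefficients 1,0,1,0,1,0,1,0 for degrees 0…7.
[z⁷] = 1·1 + 1·1 = 2.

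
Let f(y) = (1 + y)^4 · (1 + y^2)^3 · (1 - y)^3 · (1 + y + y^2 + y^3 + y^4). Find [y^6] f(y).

-6

(1 + y)^4 has coefficients 1,4,6,4,1 for degrees 0…4.
(1 + y^2)^3 has coefficients 1,0,3,0,3,0,1 for degrees 0…6.
Multiplying by (1 - y)^3 gives running coefficients 1,-3,6,-10,12,-12,10 for degrees 0…6.
Finally multiplying by (1 + y + y^2 + y^3 + y^4), the product of all factors after the first has coefficients 1,-2,4,-6,6,-7,6 for degrees 0…6.
[y^6] = 1·6 + 4·(-7) + 6·6 + 4·(-6) + 1·4 = -6.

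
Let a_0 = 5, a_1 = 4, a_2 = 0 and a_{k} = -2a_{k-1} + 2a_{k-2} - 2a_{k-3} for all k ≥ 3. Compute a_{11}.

2800

The ordinary generating function has denominator 1 + 2q - 2q^2 + 2q^3.
Iterating the recurrence: a_0,…,a_{11} = 5, 4, 0, -2, -4, 4, -12, 40, -112, 328, -960, 2800.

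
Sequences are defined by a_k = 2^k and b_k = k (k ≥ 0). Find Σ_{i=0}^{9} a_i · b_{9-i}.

Write out a_i and b_{9-i} for i = 0,…,9 and sum the products.
Σ = 1·9 + 2·8 + 4·7 + 8·6 + 16·5 + 32·4 + 64·3 + 128·2 + 256·1 + 512·0 = 1013.

1013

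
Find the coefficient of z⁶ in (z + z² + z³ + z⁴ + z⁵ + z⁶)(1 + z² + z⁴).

3

(z + z² + z³ + z⁴ + z⁵ + z⁶) has coefficients 0,1,1,1,1,1,1 for degrees 0…6.
(1 + z² + z⁴) has coefficients 1,0,1,0,1,0,0 for degrees 0…6.
[z⁶] = 1·0 + 1·1 + 1·0 + 1·1 + 1·0 + 1·1 = 3.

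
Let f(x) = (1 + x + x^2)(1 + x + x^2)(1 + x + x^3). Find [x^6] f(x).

(1 + x + x^2) has coefficients 1,1,1 for degrees 0…2.
(1 + x + x^2) has coefficients 1,1,1,0,0,0,0 for degrees 0…6.
Finally multiplying by (1 + x + x^3), the product of all factors after the first has coefficients 1,2,2,2,1,1,0 for degrees 0…6.
[x^6] = 1·0 + 1·1 + 1·1 = 2.

2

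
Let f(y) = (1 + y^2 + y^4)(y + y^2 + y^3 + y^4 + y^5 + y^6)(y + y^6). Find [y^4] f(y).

(1 + y^2 + y^4) has coefficients 1,0,1,0,1 for degrees 0…4.
(y + y^2 + y^3 + y^4 + y^5 + y^6) has coefficients 0,1,1,1,1 for degrees 0…4.
Finally multiplying by (y + y^6), the product of all factors after the first has coefficients 0,0,1,1,1 for degrees 0…4.
[y^4] = 1·1 + 1·1 + 1·0 = 2.

2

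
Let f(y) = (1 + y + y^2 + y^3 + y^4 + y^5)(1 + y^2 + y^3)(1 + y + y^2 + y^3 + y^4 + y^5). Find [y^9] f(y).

(1 + y + y^2 + y^3 + y^4 + y^5) has coefficients 1,1,1,1,1,1 for degrees 0…5.
(1 + y^2 + y^3) has coefficients 1,0,1,1,0,0,0,0,0,0 for degrees 0…9.
Finally multiplying by (1 + y + y^2 + y^3 + y^4 + y^5), the product of all factors after the first has coefficients 1,1,2,3,3,3,2,2,1,0 for degrees 0…9.
[y^9] = 1·0 + 1·1 + 1·2 + 1·2 + 1·3 + 1·3 = 11.

11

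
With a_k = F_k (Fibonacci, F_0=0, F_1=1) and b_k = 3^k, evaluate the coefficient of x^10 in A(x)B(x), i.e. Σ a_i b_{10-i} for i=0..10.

35365

The convolution is the t^10 coefficient of A(t)B(t).
Σ = 0·59049 + 1·19683 + 1·6561 + 2·2187 + 3·729 + 5·243 + 8·81 + 13·27 + 21·9 + 34·3 + 55·1 = 35365.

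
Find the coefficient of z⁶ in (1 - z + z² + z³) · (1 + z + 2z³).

2

(1 - z + z² + z³) has coefficients 1,-1,1,1 for degrees 0…3.
(1 + z + 2z³) has coefficients 1,1,0,2,0,0,0 for degrees 0…6.
[z⁶] = 1·0 − 1·0 + 1·0 + 1·2 = 2.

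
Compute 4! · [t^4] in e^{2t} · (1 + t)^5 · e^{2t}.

4536

The EGF product rule gives c_4 = Σ_{k_1+k_2+k_3=4} C(4; k_1,k_2,k_3) · ∏ g_i(k_i), where e^{2t} gives (2)^k; (1+t)^5 gives the falling factorial (5)_k; e^{2t} gives (2)^k.
g_1(k) for k = 0…4: 1, 2, 4, 8, 16.
g_2(k) for k = 0…4: 1, 5, 20, 60, 120.
g_3(k) for k = 0…4: 1, 2, 4, 8, 16.
First combine the last two factors: h(k) = Σ_j C(k,j)·g_2(j)·g_3(k−j) for k = 0…4: 1, 7, 44, 248, 1256.
c_4 = Σ_k C(4,k)·g_1(k)·h(4−k) = 1·1·1256 + 4·2·248 + 6·4·44 + 4·8·7 + 1·16·1 = 1256 + 1984 + 1056 + 224 + 16 = 4536.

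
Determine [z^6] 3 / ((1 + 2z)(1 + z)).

Partial fractions give a closed form: a_n = (6)·(-2)^n + (-3)·(-1)^n.
At n = 6: a_6 = 381.

381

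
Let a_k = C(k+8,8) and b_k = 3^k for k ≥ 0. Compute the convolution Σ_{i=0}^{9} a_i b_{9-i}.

723880

This is [x^9] in the product of the two ordinary generating functions.
Σ = 1·19683 + 9·6561 + 45·2187 + 165·729 + 495·243 + 1287·81 + 3003·27 + 6435·9 + 12870·3 + 24310·1 = 723880.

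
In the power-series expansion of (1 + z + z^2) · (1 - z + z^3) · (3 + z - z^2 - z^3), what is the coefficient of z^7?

(1 + z + z^2) has coefficients 1,1,1 for degrees 0…2.
(1 - z + z^3) has coefficients 1,-1,0,1,0,0,0,0 for degrees 0…7.
Finally multiplying by (3 + z - z^2 - z^3), the product of all factors after the first has coefficients 3,-2,-2,3,2,-1,-1,0 for degrees 0…7.
[z^7] = 1·0 + 1·(-1) + 1·(-1) = -2.

-2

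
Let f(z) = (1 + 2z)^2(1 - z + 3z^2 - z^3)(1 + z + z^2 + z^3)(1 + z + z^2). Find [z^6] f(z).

(1 + 2z)^2 has coefficients 1,4,4 for degrees 0…2.
(1 - z + 3z^2 - z^3) has coefficients 1,-1,3,-1,0,0,0 for degrees 0…6.
Multiplying by (1 + z + z^2 + z^3) gives running coefficients 1,0,3,2,1,2,-1 for degrees 0…6.
Finally multiplying by (1 + z + z^2), the product of all factors after the first has coefficients 1,1,4,5,6,5,2 for degrees 0…6.
[z^6] = 1·2 + 4·5 + 4·6 = 46.

46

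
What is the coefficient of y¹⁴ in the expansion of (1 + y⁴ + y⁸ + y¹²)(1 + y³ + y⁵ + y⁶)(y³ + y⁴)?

2

(1 + y⁴ + y⁸ + y¹²) has coefficients 1,0,0,0,1,0,0,0,1,0,0,0,1 for degrees 0…12.
(1 + y³ + y⁵ + y⁶) has coefficients 1,0,0,1,0,1,1,0,0,0,0,0,0,0,0 for degrees 0…14.
Finally multiplying by (y³ + y⁴), the product of all factors after the first has coefficients 0,0,0,1,1,0,1,1,1,2,1,0,0,0,0 for degrees 0…14.
[y¹⁴] = 1·0 + 1·1 + 1·1 + 1·0 = 2.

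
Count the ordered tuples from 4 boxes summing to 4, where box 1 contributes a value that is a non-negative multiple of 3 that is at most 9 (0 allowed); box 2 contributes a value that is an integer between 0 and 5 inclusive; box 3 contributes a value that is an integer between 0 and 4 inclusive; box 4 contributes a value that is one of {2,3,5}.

5

The generating function for the choices is (1 + x³ + x⁶ + x⁹)·(1 + x + x² + x³ + x⁴ + x⁵)·(1 + x + x² + x³ + x⁴)·(x² + x³ + x⁵); the count is [x⁴].
(1 + x³ + x⁶ + x⁹) has coefficients 1,0,0,1,0 for degrees 0…4.
(1 + x + x² + x³ + x⁴ + x⁵) has coefficients 1,1,1,1,1 for degrees 0…4.
Multiplying by (1 + x + x² + x³ + x⁴) gives running coefficients 1,2,3,4,5 for degrees 0…4.
Finally multiplying by (x² + x³ + x⁵), the product of all factors after the first has coefficients 0,0,1,3,5 for degrees 0…4.
[x⁴] = 1·5 + 1·0 = 5.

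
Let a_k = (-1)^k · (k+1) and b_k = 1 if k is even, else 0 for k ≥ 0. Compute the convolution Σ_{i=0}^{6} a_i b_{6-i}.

16

The convolution is the x^6 coefficient of A(x)B(x).
Σ = 1·1 − 2·0 + 3·1 − 4·0 + 5·1 − 6·0 + 7·1 = 16.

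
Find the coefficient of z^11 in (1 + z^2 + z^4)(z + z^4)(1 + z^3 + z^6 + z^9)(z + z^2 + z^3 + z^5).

8

(1 + z^2 + z^4) has coefficients 1,0,1,0,1 for degrees 0…4.
(z + z^4) has coefficients 0,1,0,0,1,0,0,0,0,0,0,0 for degrees 0…11.
Multiplying by (1 + z^3 + z^6 + z^9) gives running coefficients 0,1,0,0,2,0,0,2,0,0,2,0 for degrees 0…11.
Finally multiplying by (z + z^2 + z^3 + z^5), the product of all factors after the first has coefficients 0,0,1,1,1,2,3,2,2,4,2,2 for degrees 0…11.
[z^11] = 1·2 + 1·4 + 1·2 = 8.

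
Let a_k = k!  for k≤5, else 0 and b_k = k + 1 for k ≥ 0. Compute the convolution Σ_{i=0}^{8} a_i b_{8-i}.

The convolution is the x^8 coefficient of A(x)B(x).
Σ = 1·9 + 1·8 + 2·7 + 6·6 + 24·5 + 120·4 + 0·3 + 0·2 + 0·1 = 667.

667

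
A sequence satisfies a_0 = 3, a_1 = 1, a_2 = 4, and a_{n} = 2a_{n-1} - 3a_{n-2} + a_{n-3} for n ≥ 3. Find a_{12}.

-340

The ordinary generating function has denominator 1 - 2q + 3q^2 - q^3.
Iterating the recurrence: a_0,…,a_{12} = 3, 1, 4, 8, 5, -10, -27, -19, 33, 96, 74, -107, -340.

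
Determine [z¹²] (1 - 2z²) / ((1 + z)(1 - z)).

-1

The denominator gives the recurrence a_n = a_(n−2) for n ≥ 3; the numerator fixes a_0 = 1, a_1 = 0, a_2 = -1.
Iterating: 1, 0, -1, 0, -1, 0, -1, 0, -1, 0, -1, 0, -1, so a_12 = -1.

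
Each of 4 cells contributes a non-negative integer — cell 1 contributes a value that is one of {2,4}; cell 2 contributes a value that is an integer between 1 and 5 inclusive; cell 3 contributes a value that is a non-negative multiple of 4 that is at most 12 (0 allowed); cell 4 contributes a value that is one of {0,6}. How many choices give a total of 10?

3

The generating function for the choices is (t² + t⁴)·(t + t² + t³ + t⁴ + t⁵)·(1 + t⁴ + t⁸ + t¹²)·(1 + t⁶); the count is [t¹⁰].
(t² + t⁴) has coefficients 0,0,1,0,1 for degrees 0…4.
(t + t² + t³ + t⁴ + t⁵) has coefficients 0,1,1,1,1,1,0,0,0,0,0 for degrees 0…10.
Multiplying by (1 + t⁴ + t⁸ + t¹²) gives running coefficients 0,1,1,1,1,2,1,1,1,2,1 for degrees 0…10.
Finally multiplying by (1 + t⁶), the product of all factors after the first has coefficients 0,1,1,1,1,2,1,2,2,3,2 for degrees 0…10.
[t¹⁰] = 1·2 + 1·1 = 3.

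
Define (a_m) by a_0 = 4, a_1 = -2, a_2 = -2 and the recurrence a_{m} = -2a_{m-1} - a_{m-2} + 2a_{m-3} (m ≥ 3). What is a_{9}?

-422

The ordinary generating function has denominator 1 + 2x + x^2 - 2x^3.
Iterating the recurrence: a_0,…,a_{9} = 4, -2, -2, 14, -30, 42, -26, -50, 210, -422.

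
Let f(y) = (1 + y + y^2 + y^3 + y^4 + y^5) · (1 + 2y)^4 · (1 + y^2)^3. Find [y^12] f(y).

224

(1 + y + y^2 + y^3 + y^4 + y^5) has coefficients 1,1,1,1,1,1 for degrees 0…5.
(1 + 2y)^4 has coefficients 1,8,24,32,16,0,0,0,0,0,0,0,0 for degrees 0…12.
Finally multiplying by (1 + y^2)^3, the product of all factors after the first has coefficients 1,8,27,56,91,120,121,104,72,32,16,0,0 for degrees 0…12.
[y^12] = 1·0 + 1·0 + 1·16 + 1·32 + 1·72 + 1·104 = 224.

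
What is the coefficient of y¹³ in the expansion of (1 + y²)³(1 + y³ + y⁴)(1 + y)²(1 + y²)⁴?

140

(1 + y²)³ has coefficients 1,0,3,0,3,0,1 for degrees 0…6.
(1 + y³ + y⁴) has coefficients 1,0,0,1,1,0,0,0,0,0,0,0,0,0 for degrees 0…13.
Multiplying by (1 + y)² gives running coefficients 1,2,1,1,3,3,1,0,0,0,0,0,0,0 for degrees 0…13.
Finally multiplying by (1 + y²)⁴, the product of all factors after the first has coefficients 1,2,5,9,13,19,23,26,27,24,19,13,7,3 for degrees 0…13.
[y¹³] = 1·3 + 3·13 + 3·24 + 1·26 = 140.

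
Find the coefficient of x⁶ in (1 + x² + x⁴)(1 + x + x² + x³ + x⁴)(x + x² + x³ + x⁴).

(1 + x² + x⁴) has coefficients 1,0,1,0,1 for degrees 0…4.
(1 + x + x² + x³ + x⁴) has coefficients 1,1,1,1,1,0,0 for degrees 0…6.
Finally multiplying by (x + x² + x³ + x⁴), the product of all factors after the first has coefficients 0,1,2,3,4,4,3 for degrees 0…6.
[x⁶] = 1·3 + 1·4 + 1·2 = 9.

9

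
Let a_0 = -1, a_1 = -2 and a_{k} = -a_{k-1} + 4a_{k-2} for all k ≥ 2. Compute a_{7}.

-102

The ordinary generating function has denominator 1 + t - 4t^2.
Iterating the recurrence: a_0,…,a_{7} = -1, -2, -2, -6, -2, -22, 14, -102.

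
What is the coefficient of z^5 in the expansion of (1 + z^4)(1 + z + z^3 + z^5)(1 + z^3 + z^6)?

2

(1 + z^4) has coefficients 1,0,0,0,1 for degrees 0…4.
(1 + z + z^3 + z^5) has coefficients 1,1,0,1,0,1 for degrees 0…5.
Finally multiplying by (1 + z^3 + z^6), the product of all factors after the first has coefficients 1,1,0,2,1,1 for degrees 0…5.
[z^5] = 1·1 + 1·1 = 2.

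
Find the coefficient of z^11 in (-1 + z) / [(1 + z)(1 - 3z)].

The denominator gives the recurrence a_n = 2a_(n−1) + 3a_(n−2) for n ≥ 3; the numerator fixes a_0 = -1, a_1 = -1, a_2 = -5.
Iterating: -1, -1, -5, -13, -41, -121, -365, -1093, -3281, -9841, -29525, -88573, so a_11 = -88573.

-88573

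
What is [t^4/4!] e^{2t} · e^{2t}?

The EGF product rule gives c_4 = Σ_{k_1+k_2=4} C(4; k_1,k_2) · ∏ g_i(k_i), where e^{2t} gives (2)^k; e^{2t} gives (2)^k.
g_1(k) for k = 0…4: 1, 2, 4, 8, 16.
g_2(k) for k = 0…4: 1, 2, 4, 8, 16.
c_4 = Σ_k C(4,k)·g_1(k)·g_2(4−k) = 1·1·16 + 4·2·8 + 6·4·4 + 4·8·2 + 1·16·1 = 16 + 64 + 96 + 64 + 16 = 256.

256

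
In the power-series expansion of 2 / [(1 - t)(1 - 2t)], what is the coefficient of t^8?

1022

The denominator gives the recurrence a_n = 3a_(n−1) − 2a_(n−2) for n ≥ 2; the numerator fixes a_0 = 2, a_1 = 6.
Iterating: 2, 6, 14, 30, 62, 126, 254, 510, 1022, so a_8 = 1022.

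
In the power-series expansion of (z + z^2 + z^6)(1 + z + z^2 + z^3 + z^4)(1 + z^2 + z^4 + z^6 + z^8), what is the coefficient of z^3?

3

(z + z^2 + z^6) has coefficients 0,1,1,0 for degrees 0…3.
(1 + z + z^2 + z^3 + z^4) has coefficients 1,1,1,1 for degrees 0…3.
Finally multiplying by (1 + z^2 + z^4 + z^6 + z^8), the product of all factors after the first has coefficients 1,1,2,2 for degrees 0…3.
[z^3] = 1·2 + 1·1 = 3.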